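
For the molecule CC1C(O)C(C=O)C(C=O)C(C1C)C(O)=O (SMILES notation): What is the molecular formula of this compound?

Walk through each heavy atom and fill implicit hydrogens from standard valence (C 4, N 3, O 2, S 2, halogen 1):
  atom 1: C, bond orders sum to 1 (valence 4) → 3 H
  atom 2: C, bond orders sum to 3 (valence 4) → 1 H
  atom 3: C, bond orders sum to 3 (valence 4) → 1 H
  atom 4: O, bond orders sum to 1 (valence 2) → 1 H
  atom 5: C, bond orders sum to 3 (valence 4) → 1 H
  atom 6: C, bond orders sum to 3 (valence 4) → 1 H
  atom 7: O, bond orders sum to 2 (valence 2) → 0 H
  atom 8: C, bond orders sum to 3 (valence 4) → 1 H
  atom 9: C, bond orders sum to 3 (valence 4) → 1 H
  atom 10: O, bond orders sum to 2 (valence 2) → 0 H
  atom 11: C, bond orders sum to 3 (valence 4) → 1 H
  atom 12: C, bond orders sum to 3 (valence 4) → 1 H
  atom 13: C, bond orders sum to 1 (valence 4) → 3 H
  atom 14: C, bond orders sum to 4 (valence 4) → 0 H
  atom 15: O, bond orders sum to 1 (valence 2) → 1 H
  atom 16: O, bond orders sum to 2 (valence 2) → 0 H
Totals → C:11, H:16, O:5.
In Hill order: C11H16O5.

C11H16O5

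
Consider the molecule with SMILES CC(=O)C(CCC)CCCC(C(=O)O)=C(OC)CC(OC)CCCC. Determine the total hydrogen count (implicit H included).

36

Walk through each heavy atom and fill implicit hydrogens from standard valence (C 4, N 3, O 2, S 2, halogen 1):
  atom 1: C, bond orders sum to 1 (valence 4) → 3 H
  atom 2: C, bond orders sum to 4 (valence 4) → 0 H
  atom 3: O, bond orders sum to 2 (valence 2) → 0 H
  atom 4: C, bond orders sum to 3 (valence 4) → 1 H
  atom 5: C, bond orders sum to 2 (valence 4) → 2 H
  atom 6: C, bond orders sum to 2 (valence 4) → 2 H
  atom 7: C, bond orders sum to 1 (valence 4) → 3 H
  atom 8: C, bond orders sum to 2 (valence 4) → 2 H
  atom 9: C, bond orders sum to 2 (valence 4) → 2 H
  atom 10: C, bond orders sum to 2 (valence 4) → 2 H
  atom 11: C, bond orders sum to 4 (valence 4) → 0 H
  atom 12: C, bond orders sum to 4 (valence 4) → 0 H
  atom 13: O, bond orders sum to 2 (valence 2) → 0 H
  atom 14: O, bond orders sum to 1 (valence 2) → 1 H
  atom 15: C, bond orders sum to 4 (valence 4) → 0 H
  atom 16: O, bond orders sum to 2 (valence 2) → 0 H
  atom 17: C, bond orders sum to 1 (valence 4) → 3 H
  atom 18: C, bond orders sum to 2 (valence 4) → 2 H
  atom 19: C, bond orders sum to 3 (valence 4) → 1 H
  atom 20: O, bond orders sum to 2 (valence 2) → 0 H
  atom 21: C, bond orders sum to 1 (valence 4) → 3 H
  atom 22: C, bond orders sum to 2 (valence 4) → 2 H
  atom 23: C, bond orders sum to 2 (valence 4) → 2 H
  atom 24: C, bond orders sum to 2 (valence 4) → 2 H
  atom 25: C, bond orders sum to 1 (valence 4) → 3 H
Total hydrogens: 36.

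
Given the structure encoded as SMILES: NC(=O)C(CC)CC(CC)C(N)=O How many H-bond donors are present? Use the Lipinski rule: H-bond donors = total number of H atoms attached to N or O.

Donors: find every N or O and count the H atoms it carries.
  atom 1 (N): bond orders sum to 1 → 2 H
  atom 3 (O): bond orders sum to 2 → 0 H
  atom 12 (N): bond orders sum to 1 → 2 H
  atom 13 (O): bond orders sum to 2 → 0 H
Lipinski HBD = 4.

4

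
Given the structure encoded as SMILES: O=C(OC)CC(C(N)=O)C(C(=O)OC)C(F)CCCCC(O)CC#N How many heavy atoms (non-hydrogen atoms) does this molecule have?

25

Every atom symbol written in the SMILES (organic subset) is one heavy atom; implicit H are not written.
Heavy atoms by element → C:16, F:1, N:2, O:6.
Total: 25.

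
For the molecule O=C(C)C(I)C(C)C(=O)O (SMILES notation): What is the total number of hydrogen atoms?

Walk through each heavy atom and fill implicit hydrogens from standard valence (C 4, N 3, O 2, S 2, halogen 1):
  atom 1: O, bond orders sum to 2 (valence 2) → 0 H
  atom 2: C, bond orders sum to 4 (valence 4) → 0 H
  atom 3: C, bond orders sum to 1 (valence 4) → 3 H
  atom 4: C, bond orders sum to 3 (valence 4) → 1 H
  atom 5: I (halogen, monovalent) → 0 H
  atom 6: C, bond orders sum to 3 (valence 4) → 1 H
  atom 7: C, bond orders sum to 1 (valence 4) → 3 H
  atom 8: C, bond orders sum to 4 (valence 4) → 0 H
  atom 9: O, bond orders sum to 2 (valence 2) → 0 H
  atom 10: O, bond orders sum to 1 (valence 2) → 1 H
Total hydrogens: 9.

9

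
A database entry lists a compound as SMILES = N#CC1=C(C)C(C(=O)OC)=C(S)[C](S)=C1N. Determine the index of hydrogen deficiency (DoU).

7

Degree of unsaturation = (number of rings) + (number of π bonds).
Ring closures in the SMILES: 1.
π bonds: 4 double bonds (each 1 DoU), 1 triple bond (each 2 DoU) → 6 DoU from unsaturation.
Total DoU = 1 + 6 = 7.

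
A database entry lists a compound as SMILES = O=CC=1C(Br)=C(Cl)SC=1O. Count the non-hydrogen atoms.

Every atom symbol written in the SMILES (organic subset) is one heavy atom; implicit H are not written.
Heavy atoms by element → Br:1, C:5, Cl:1, O:2, S:1.
Total: 10.

10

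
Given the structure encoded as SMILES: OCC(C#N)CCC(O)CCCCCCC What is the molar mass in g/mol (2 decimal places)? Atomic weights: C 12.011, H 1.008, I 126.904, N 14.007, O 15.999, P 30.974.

227.35 g/mol

First, the molecular formula is C13H25NO2 (counting implicit H from valence).
  C: 13 × 12.011 = 156.143
  H: 25 × 1.008 = 25.200
  N: 1 × 14.007 = 14.007
  O: 2 × 15.999 = 31.998
Sum: 13×12.011 + 25×1.008 + 1×14.007 + 2×15.999 = 227.348 → 227.35 g/mol.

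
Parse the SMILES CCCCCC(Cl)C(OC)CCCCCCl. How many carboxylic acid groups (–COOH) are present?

0

Scan the SMILES for the carboxylic acid motif — none present.
Groups that are present: 1 ether.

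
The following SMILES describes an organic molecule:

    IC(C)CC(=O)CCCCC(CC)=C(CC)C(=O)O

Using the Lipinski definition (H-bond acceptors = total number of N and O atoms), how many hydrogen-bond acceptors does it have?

3

N atoms: 0; O atoms: 3.
Lipinski HBA = 0 + 3 = 3.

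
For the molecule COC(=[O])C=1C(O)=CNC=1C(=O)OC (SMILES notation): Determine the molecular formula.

Walk through each heavy atom and fill implicit hydrogens from standard valence (C 4, N 3, O 2, S 2, halogen 1):
  atom 1: C, bond orders sum to 1 (valence 4) → 3 H
  atom 2: O, bond orders sum to 2 (valence 2) → 0 H
  atom 3: C, bond orders sum to 4 (valence 4) → 0 H
  atom 4: O with explicit H count 0
  atom 5: C, bond orders sum to 4 (valence 4) → 0 H
  atom 6: C, bond orders sum to 4 (valence 4) → 0 H
  atom 7: O, bond orders sum to 1 (valence 2) → 1 H
  atom 8: C, bond orders sum to 3 (valence 4) → 1 H
  atom 9: N, bond orders sum to 2 (valence 3) → 1 H
  atom 10: C, bond orders sum to 4 (valence 4) → 0 H
  atom 11: C, bond orders sum to 4 (valence 4) → 0 H
  atom 12: O, bond orders sum to 2 (valence 2) → 0 H
  atom 13: O, bond orders sum to 2 (valence 2) → 0 H
  atom 14: C, bond orders sum to 1 (valence 4) → 3 H
Totals → C:8, H:9, N:1, O:5.

C8H9NO5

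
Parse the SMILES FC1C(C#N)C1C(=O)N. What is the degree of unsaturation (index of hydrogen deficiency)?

4

Degree of unsaturation = (number of rings) + (number of π bonds).
Ring closures in the SMILES: 1.
π bonds: 1 double bond (each 1 DoU), 1 triple bond (each 2 DoU) → 3 DoU from unsaturation.
Total DoU = 1 + 3 = 4.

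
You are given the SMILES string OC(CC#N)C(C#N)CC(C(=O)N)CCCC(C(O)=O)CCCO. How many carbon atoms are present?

16

Count every carbon token in the SMILES (each C, including those in ring-closure positions and inside branches).
Carbon count: 16.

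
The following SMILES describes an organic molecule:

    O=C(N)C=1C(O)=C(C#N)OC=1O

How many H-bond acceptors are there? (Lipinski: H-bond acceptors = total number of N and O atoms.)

6

N atoms: 2; O atoms: 4.
Lipinski HBA = 2 + 4 = 6.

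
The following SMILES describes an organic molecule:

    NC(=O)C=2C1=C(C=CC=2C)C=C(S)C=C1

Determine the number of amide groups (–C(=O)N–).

1

The amide motif appears at heavy-atom position 2 in the SMILES.
Other groups present: 1 thiol.
Amide count: 1.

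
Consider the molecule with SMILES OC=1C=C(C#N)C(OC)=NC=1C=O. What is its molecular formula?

Walk through each heavy atom and fill implicit hydrogens from standard valence (C 4, N 3, O 2, S 2, halogen 1):
  atom 1: O, bond orders sum to 1 (valence 2) → 1 H
  atom 2: C, bond orders sum to 4 (valence 4) → 0 H
  atom 3: C, bond orders sum to 3 (valence 4) → 1 H
  atom 4: C, bond orders sum to 4 (valence 4) → 0 H
  atom 5: C, bond orders sum to 4 (valence 4) → 0 H
  atom 6: N, bond orders sum to 3 (valence 3) → 0 H
  atom 7: C, bond orders sum to 4 (valence 4) → 0 H
  atom 8: O, bond orders sum to 2 (valence 2) → 0 H
  atom 9: C, bond orders sum to 1 (valence 4) → 3 H
  atom 10: N, bond orders sum to 3 (valence 3) → 0 H
  atom 11: C, bond orders sum to 4 (valence 4) → 0 H
  atom 12: C, bond orders sum to 3 (valence 4) → 1 H
  atom 13: O, bond orders sum to 2 (valence 2) → 0 H
Totals → C:8, H:6, N:2, O:3.
In Hill order: C8H6N2O3.

C8H6N2O3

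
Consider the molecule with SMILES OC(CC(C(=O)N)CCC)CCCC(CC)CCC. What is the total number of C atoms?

16

Count every carbon token in the SMILES (each C, including those in ring-closure positions and inside branches).
Carbon count: 16.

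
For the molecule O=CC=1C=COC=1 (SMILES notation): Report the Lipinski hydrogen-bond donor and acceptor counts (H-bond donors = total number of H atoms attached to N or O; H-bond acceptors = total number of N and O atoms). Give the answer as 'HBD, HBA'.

Donors: find every N or O and count the H atoms it carries.
  atom 1 (O): bond orders sum to 2 → 0 H
  atom 6 (O): bond orders sum to 2 → 0 H
Lipinski HBD = 0.
Acceptors: N atoms = 0, O atoms = 2 → HBA = 2.

0, 2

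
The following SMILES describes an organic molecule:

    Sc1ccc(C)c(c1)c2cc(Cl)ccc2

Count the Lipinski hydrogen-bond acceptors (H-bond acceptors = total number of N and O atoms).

N atoms: 0; O atoms: 0.
Lipinski HBA = 0 + 0 = 0.

0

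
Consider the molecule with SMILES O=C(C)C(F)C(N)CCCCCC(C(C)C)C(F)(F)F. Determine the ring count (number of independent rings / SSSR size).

0

In SMILES, each pair of matching ring-closure digits denotes one ring-closing bond; the number of such bonds equals the number of independent rings.
Ring-closure bonds here: 0.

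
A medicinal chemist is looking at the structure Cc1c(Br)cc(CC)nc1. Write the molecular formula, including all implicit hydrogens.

C8H10BrN

Walk through each heavy atom and fill implicit hydrogens from standard valence (C 4, N 3, O 2, S 2, halogen 1); for lowercase aromatic atoms, an aromatic c carries 1 H when it has two neighbours and 0 H with three, and aromatic n carries 0 H:
  atom 1: C, bond orders sum to 1 (valence 4) → 3 H
  atom 2: aromatic c, 3 neighbours → 0 H
  atom 3: aromatic c, 3 neighbours → 0 H
  atom 4: Br (halogen, monovalent) → 0 H
  atom 5: aromatic c, 2 neighbours → 1 H
  atom 6: aromatic c, 3 neighbours → 0 H
  atom 7: C, bond orders sum to 2 (valence 4) → 2 H
  atom 8: C, bond orders sum to 1 (valence 4) → 3 H
  atom 9: aromatic n, 2 neighbours → 0 H
  atom 10: aromatic c, 2 neighbours → 1 H
Totals → C:8, H:10, Br:1, N:1.
In Hill order: C8H10BrN.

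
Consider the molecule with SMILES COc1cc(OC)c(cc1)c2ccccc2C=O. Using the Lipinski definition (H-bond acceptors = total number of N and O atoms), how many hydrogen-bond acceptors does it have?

3

N atoms: 0; O atoms: 3.
Lipinski HBA = 0 + 3 = 3.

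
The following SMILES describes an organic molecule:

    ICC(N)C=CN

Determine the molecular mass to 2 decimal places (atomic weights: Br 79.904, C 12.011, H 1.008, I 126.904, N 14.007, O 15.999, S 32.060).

First, the molecular formula is C4H9IN2 (counting implicit H from valence).
  C: 4 × 12.011 = 48.044
  H: 9 × 1.008 = 9.072
  I: 1 × 126.904 = 126.904
  N: 2 × 14.007 = 28.014
Sum: 4×12.011 + 9×1.008 + 1×126.904 + 2×14.007 = 212.034 → 212.03 g/mol.

212.03 g/mol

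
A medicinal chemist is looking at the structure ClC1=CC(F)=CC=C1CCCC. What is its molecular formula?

Walk through each heavy atom and fill implicit hydrogens from standard valence (C 4, N 3, O 2, S 2, halogen 1):
  atom 1: Cl (halogen, monovalent) → 0 H
  atom 2: C, bond orders sum to 4 (valence 4) → 0 H
  atom 3: C, bond orders sum to 3 (valence 4) → 1 H
  atom 4: C, bond orders sum to 4 (valence 4) → 0 H
  atom 5: F (halogen, monovalent) → 0 H
  atom 6: C, bond orders sum to 3 (valence 4) → 1 H
  atom 7: C, bond orders sum to 3 (valence 4) → 1 H
  atom 8: C, bond orders sum to 4 (valence 4) → 0 H
  atom 9: C, bond orders sum to 2 (valence 4) → 2 H
  atom 10: C, bond orders sum to 2 (valence 4) → 2 H
  atom 11: C, bond orders sum to 2 (valence 4) → 2 H
  atom 12: C, bond orders sum to 1 (valence 4) → 3 H
Totals → C:10, H:12, Cl:1, F:1.
In Hill order: C10H12ClF.

C10H12ClF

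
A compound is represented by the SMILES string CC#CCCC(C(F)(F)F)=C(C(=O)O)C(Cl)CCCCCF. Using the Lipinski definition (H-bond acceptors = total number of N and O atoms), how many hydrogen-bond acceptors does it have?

N atoms: 0; O atoms: 2.
Lipinski HBA = 0 + 2 = 2.

2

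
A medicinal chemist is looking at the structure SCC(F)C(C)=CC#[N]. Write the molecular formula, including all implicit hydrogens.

Walk through each heavy atom and fill implicit hydrogens from standard valence (C 4, N 3, O 2, S 2, halogen 1):
  atom 1: S, bond orders sum to 1 (valence 2) → 1 H
  atom 2: C, bond orders sum to 2 (valence 4) → 2 H
  atom 3: C, bond orders sum to 3 (valence 4) → 1 H
  atom 4: F (halogen, monovalent) → 0 H
  atom 5: C, bond orders sum to 4 (valence 4) → 0 H
  atom 6: C, bond orders sum to 1 (valence 4) → 3 H
  atom 7: C, bond orders sum to 3 (valence 4) → 1 H
  atom 8: C, bond orders sum to 4 (valence 4) → 0 H
  atom 9: N with explicit H count 0
Totals → C:6, H:8, F:1, N:1, S:1.
In Hill order: C6H8FNS.

C6H8FNS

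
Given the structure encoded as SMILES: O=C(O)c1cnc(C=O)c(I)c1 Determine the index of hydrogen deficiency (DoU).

6

Molecular formula: C7H4INO3.
DoU = (2C + 2 + N − H − X) / 2, where X is the halogen count and O/S are ignored.
    = (2·7 + 2 + 1 − 4 − 1) / 2 = 12 / 2 = 6.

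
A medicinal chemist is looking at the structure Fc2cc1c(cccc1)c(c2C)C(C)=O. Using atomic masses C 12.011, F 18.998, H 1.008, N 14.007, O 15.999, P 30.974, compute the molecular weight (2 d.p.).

202.23 g/mol

First, the molecular formula is C13H11FO (counting implicit H from valence).
  C: 13 × 12.011 = 156.143
  F: 1 × 18.998 = 18.998
  H: 11 × 1.008 = 11.088
  O: 1 × 15.999 = 15.999
Sum: 13×12.011 + 1×18.998 + 11×1.008 + 1×15.999 = 202.228 → 202.23 g/mol.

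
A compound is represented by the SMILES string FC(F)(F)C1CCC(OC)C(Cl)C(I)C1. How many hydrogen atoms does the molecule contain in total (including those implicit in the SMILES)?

13

Walk through each heavy atom and fill implicit hydrogens from standard valence (C 4, N 3, O 2, S 2, halogen 1):
  atom 1: F (halogen, monovalent) → 0 H
  atom 2: C, bond orders sum to 4 (valence 4) → 0 H
  atom 3: F (halogen, monovalent) → 0 H
  atom 4: F (halogen, monovalent) → 0 H
  atom 5: C, bond orders sum to 3 (valence 4) → 1 H
  atom 6: C, bond orders sum to 2 (valence 4) → 2 H
  atom 7: C, bond orders sum to 2 (valence 4) → 2 H
  atom 8: C, bond orders sum to 3 (valence 4) → 1 H
  atom 9: O, bond orders sum to 2 (valence 2) → 0 H
  atom 10: C, bond orders sum to 1 (valence 4) → 3 H
  atom 11: C, bond orders sum to 3 (valence 4) → 1 H
  atom 12: Cl (halogen, monovalent) → 0 H
  atom 13: C, bond orders sum to 3 (valence 4) → 1 H
  atom 14: I (halogen, monovalent) → 0 H
  atom 15: C, bond orders sum to 2 (valence 4) → 2 H
Total hydrogens: 13.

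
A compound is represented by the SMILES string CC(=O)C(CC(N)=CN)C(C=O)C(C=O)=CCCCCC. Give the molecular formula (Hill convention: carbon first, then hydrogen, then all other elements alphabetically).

Walk through each heavy atom and fill implicit hydrogens from standard valence (C 4, N 3, O 2, S 2, halogen 1):
  atom 1: C, bond orders sum to 1 (valence 4) → 3 H
  atom 2: C, bond orders sum to 4 (valence 4) → 0 H
  atom 3: O, bond orders sum to 2 (valence 2) → 0 H
  atom 4: C, bond orders sum to 3 (valence 4) → 1 H
  atom 5: C, bond orders sum to 2 (valence 4) → 2 H
  atom 6: C, bond orders sum to 4 (valence 4) → 0 H
  atom 7: N, bond orders sum to 1 (valence 3) → 2 H
  atom 8: C, bond orders sum to 3 (valence 4) → 1 H
  atom 9: N, bond orders sum to 1 (valence 3) → 2 H
  atom 10: C, bond orders sum to 3 (valence 4) → 1 H
  atom 11: C, bond orders sum to 3 (valence 4) → 1 H
  atom 12: O, bond orders sum to 2 (valence 2) → 0 H
  atom 13: C, bond orders sum to 4 (valence 4) → 0 H
  atom 14: C, bond orders sum to 3 (valence 4) → 1 H
  atom 15: O, bond orders sum to 2 (valence 2) → 0 H
  atom 16: C, bond orders sum to 3 (valence 4) → 1 H
  atom 17: C, bond orders sum to 2 (valence 4) → 2 H
  atom 18: C, bond orders sum to 2 (valence 4) → 2 H
  atom 19: C, bond orders sum to 2 (valence 4) → 2 H
  atom 20: C, bond orders sum to 2 (valence 4) → 2 H
  atom 21: C, bond orders sum to 1 (valence 4) → 3 H
Totals → C:16, H:26, N:2, O:3.

C16H26N2O3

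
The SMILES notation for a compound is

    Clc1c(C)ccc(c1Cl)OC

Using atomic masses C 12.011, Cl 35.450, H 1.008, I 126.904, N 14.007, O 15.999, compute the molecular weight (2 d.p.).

191.05 g/mol

First, the molecular formula is C8H8Cl2O (counting implicit H from valence).
  C: 8 × 12.011 = 96.088
  Cl: 2 × 35.450 = 70.900
  H: 8 × 1.008 = 8.064
  O: 1 × 15.999 = 15.999
Sum: 8×12.011 + 2×35.450 + 8×1.008 + 1×15.999 = 191.051 → 191.05 g/mol.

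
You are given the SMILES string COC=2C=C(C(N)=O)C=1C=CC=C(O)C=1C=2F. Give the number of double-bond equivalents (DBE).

Degree of unsaturation = (number of rings) + (number of π bonds).
Ring closures in the SMILES: 2.
π bonds: 6 double bonds (each 1 DoU) → 6 DoU from unsaturation.
Total DoU = 2 + 6 = 8.

8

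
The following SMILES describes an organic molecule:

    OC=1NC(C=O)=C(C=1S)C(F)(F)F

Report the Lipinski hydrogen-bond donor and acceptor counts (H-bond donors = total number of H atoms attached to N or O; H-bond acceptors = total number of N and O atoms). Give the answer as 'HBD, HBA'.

2, 3

Donors: find every N or O and count the H atoms it carries.
  atom 1 (O): bond orders sum to 1 → 1 H
  atom 3 (N): bond orders sum to 2 → 1 H
  atom 6 (O): bond orders sum to 2 → 0 H
Lipinski HBD = 2.
Acceptors: N atoms = 1, O atoms = 2 → HBA = 3.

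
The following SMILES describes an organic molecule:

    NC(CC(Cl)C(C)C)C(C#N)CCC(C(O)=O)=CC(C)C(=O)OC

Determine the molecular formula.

Walk through each heavy atom and fill implicit hydrogens from standard valence (C 4, N 3, O 2, S 2, halogen 1):
  atom 1: N, bond orders sum to 1 (valence 3) → 2 H
  atom 2: C, bond orders sum to 3 (valence 4) → 1 H
  atom 3: C, bond orders sum to 2 (valence 4) → 2 H
  atom 4: C, bond orders sum to 3 (valence 4) → 1 H
  atom 5: Cl (halogen, monovalent) → 0 H
  atom 6: C, bond orders sum to 3 (valence 4) → 1 H
  atom 7: C, bond orders sum to 1 (valence 4) → 3 H
  atom 8: C, bond orders sum to 1 (valence 4) → 3 H
  atom 9: C, bond orders sum to 3 (valence 4) → 1 H
  atom 10: C, bond orders sum to 4 (valence 4) → 0 H
  atom 11: N, bond orders sum to 3 (valence 3) → 0 H
  atom 12: C, bond orders sum to 2 (valence 4) → 2 H
  atom 13: C, bond orders sum to 2 (valence 4) → 2 H
  atom 14: C, bond orders sum to 4 (valence 4) → 0 H
  atom 15: C, bond orders sum to 4 (valence 4) → 0 H
  atom 16: O, bond orders sum to 1 (valence 2) → 1 H
  atom 17: O, bond orders sum to 2 (valence 2) → 0 H
  atom 18: C, bond orders sum to 3 (valence 4) → 1 H
  atom 19: C, bond orders sum to 3 (valence 4) → 1 H
  atom 20: C, bond orders sum to 1 (valence 4) → 3 H
  atom 21: C, bond orders sum to 4 (valence 4) → 0 H
  atom 22: O, bond orders sum to 2 (valence 2) → 0 H
  atom 23: O, bond orders sum to 2 (valence 2) → 0 H
  atom 24: C, bond orders sum to 1 (valence 4) → 3 H
Totals → C:17, H:27, Cl:1, N:2, O:4.
In Hill order: C17H27ClN2O4.

C17H27ClN2O4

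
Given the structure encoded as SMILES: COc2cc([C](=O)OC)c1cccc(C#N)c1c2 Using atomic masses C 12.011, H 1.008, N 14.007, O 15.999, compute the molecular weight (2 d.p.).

241.25 g/mol

First, the molecular formula is C14H11NO3 (counting implicit H from valence).
  C: 14 × 12.011 = 168.154
  H: 11 × 1.008 = 11.088
  N: 1 × 14.007 = 14.007
  O: 3 × 15.999 = 47.997
Sum: 14×12.011 + 11×1.008 + 1×14.007 + 3×15.999 = 241.246 → 241.25 g/mol.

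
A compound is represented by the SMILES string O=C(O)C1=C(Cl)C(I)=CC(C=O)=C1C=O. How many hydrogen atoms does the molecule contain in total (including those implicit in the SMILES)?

Walk through each heavy atom and fill implicit hydrogens from standard valence (C 4, N 3, O 2, S 2, halogen 1):
  atom 1: O, bond orders sum to 2 (valence 2) → 0 H
  atom 2: C, bond orders sum to 4 (valence 4) → 0 H
  atom 3: O, bond orders sum to 1 (valence 2) → 1 H
  atom 4: C, bond orders sum to 4 (valence 4) → 0 H
  atom 5: C, bond orders sum to 4 (valence 4) → 0 H
  atom 6: Cl (halogen, monovalent) → 0 H
  atom 7: C, bond orders sum to 4 (valence 4) → 0 H
  atom 8: I (halogen, monovalent) → 0 H
  atom 9: C, bond orders sum to 3 (valence 4) → 1 H
  atom 10: C, bond orders sum to 4 (valence 4) → 0 H
  atom 11: C, bond orders sum to 3 (valence 4) → 1 H
  atom 12: O, bond orders sum to 2 (valence 2) → 0 H
  atom 13: C, bond orders sum to 4 (valence 4) → 0 H
  atom 14: C, bond orders sum to 3 (valence 4) → 1 H
  atom 15: O, bond orders sum to 2 (valence 2) → 0 H
Total hydrogens: 4.

4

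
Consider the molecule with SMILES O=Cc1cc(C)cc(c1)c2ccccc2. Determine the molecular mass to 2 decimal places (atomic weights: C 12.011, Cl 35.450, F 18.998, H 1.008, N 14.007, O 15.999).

First, the molecular formula is C14H12O (counting implicit H from valence).
  C: 14 × 12.011 = 168.154
  H: 12 × 1.008 = 12.096
  O: 1 × 15.999 = 15.999
Sum: 14×12.011 + 12×1.008 + 1×15.999 = 196.249 → 196.25 g/mol.

196.25 g/mol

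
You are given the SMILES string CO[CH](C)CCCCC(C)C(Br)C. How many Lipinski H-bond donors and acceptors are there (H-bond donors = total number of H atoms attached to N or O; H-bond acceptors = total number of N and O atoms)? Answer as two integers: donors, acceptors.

Donors: find every N or O and count the H atoms it carries.
  atom 2 (O): bond orders sum to 2 → 0 H
Lipinski HBD = 0.
Acceptors: N atoms = 0, O atoms = 1 → HBA = 1.

0, 1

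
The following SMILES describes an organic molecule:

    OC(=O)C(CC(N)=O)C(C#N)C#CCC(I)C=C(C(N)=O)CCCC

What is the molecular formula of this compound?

C17H22IN3O4

Walk through each heavy atom and fill implicit hydrogens from standard valence (C 4, N 3, O 2, S 2, halogen 1):
  atom 1: O, bond orders sum to 1 (valence 2) → 1 H
  atom 2: C, bond orders sum to 4 (valence 4) → 0 H
  atom 3: O, bond orders sum to 2 (valence 2) → 0 H
  atom 4: C, bond orders sum to 3 (valence 4) → 1 H
  atom 5: C, bond orders sum to 2 (valence 4) → 2 H
  atom 6: C, bond orders sum to 4 (valence 4) → 0 H
  atom 7: N, bond orders sum to 1 (valence 3) → 2 H
  atom 8: O, bond orders sum to 2 (valence 2) → 0 H
  atom 9: C, bond orders sum to 3 (valence 4) → 1 H
  atom 10: C, bond orders sum to 4 (valence 4) → 0 H
  atom 11: N, bond orders sum to 3 (valence 3) → 0 H
  atom 12: C, bond orders sum to 4 (valence 4) → 0 H
  atom 13: C, bond orders sum to 4 (valence 4) → 0 H
  atom 14: C, bond orders sum to 2 (valence 4) → 2 H
  atom 15: C, bond orders sum to 3 (valence 4) → 1 H
  atom 16: I (halogen, monovalent) → 0 H
  atom 17: C, bond orders sum to 3 (valence 4) → 1 H
  atom 18: C, bond orders sum to 4 (valence 4) → 0 H
  atom 19: C, bond orders sum to 4 (valence 4) → 0 H
  atom 20: N, bond orders sum to 1 (valence 3) → 2 H
  atom 21: O, bond orders sum to 2 (valence 2) → 0 H
  atom 22: C, bond orders sum to 2 (valence 4) → 2 H
  atom 23: C, bond orders sum to 2 (valence 4) → 2 H
  atom 24: C, bond orders sum to 2 (valence 4) → 2 H
  atom 25: C, bond orders sum to 1 (valence 4) → 3 H
Totals → C:17, H:22, I:1, N:3, O:4.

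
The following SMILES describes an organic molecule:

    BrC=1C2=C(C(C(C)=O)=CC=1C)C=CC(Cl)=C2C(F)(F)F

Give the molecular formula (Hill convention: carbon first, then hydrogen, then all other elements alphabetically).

Walk through each heavy atom and fill implicit hydrogens from standard valence (C 4, N 3, O 2, S 2, halogen 1):
  atom 1: Br (halogen, monovalent) → 0 H
  atom 2: C, bond orders sum to 4 (valence 4) → 0 H
  atom 3: C, bond orders sum to 4 (valence 4) → 0 H
  atom 4: C, bond orders sum to 4 (valence 4) → 0 H
  atom 5: C, bond orders sum to 4 (valence 4) → 0 H
  atom 6: C, bond orders sum to 4 (valence 4) → 0 H
  atom 7: C, bond orders sum to 1 (valence 4) → 3 H
  atom 8: O, bond orders sum to 2 (valence 2) → 0 H
  atom 9: C, bond orders sum to 3 (valence 4) → 1 H
  atom 10: C, bond orders sum to 4 (valence 4) → 0 H
  atom 11: C, bond orders sum to 1 (valence 4) → 3 H
  atom 12: C, bond orders sum to 3 (valence 4) → 1 H
  atom 13: C, bond orders sum to 3 (valence 4) → 1 H
  atom 14: C, bond orders sum to 4 (valence 4) → 0 H
  atom 15: Cl (halogen, monovalent) → 0 H
  atom 16: C, bond orders sum to 4 (valence 4) → 0 H
  atom 17: C, bond orders sum to 4 (valence 4) → 0 H
  atom 18: F (halogen, monovalent) → 0 H
  atom 19: F (halogen, monovalent) → 0 H
  atom 20: F (halogen, monovalent) → 0 H
Totals → C:14, H:9, Br:1, Cl:1, F:3, O:1.

C14H9BrClF3O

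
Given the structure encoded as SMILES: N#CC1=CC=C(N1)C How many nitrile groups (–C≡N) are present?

1

The nitrile motif appears at heavy-atom position 2 in the SMILES.
Nitrile count: 1.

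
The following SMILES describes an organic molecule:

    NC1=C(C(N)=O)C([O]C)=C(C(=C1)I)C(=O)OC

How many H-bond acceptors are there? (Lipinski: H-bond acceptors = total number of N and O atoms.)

6

N atoms: 2; O atoms: 4.
Lipinski HBA = 2 + 4 = 6.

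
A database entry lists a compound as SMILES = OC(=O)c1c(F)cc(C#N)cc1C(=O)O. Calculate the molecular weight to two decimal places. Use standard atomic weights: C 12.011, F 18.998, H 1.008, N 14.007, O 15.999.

First, the molecular formula is C9H4FNO4 (counting implicit H from valence).
  C: 9 × 12.011 = 108.099
  F: 1 × 18.998 = 18.998
  H: 4 × 1.008 = 4.032
  N: 1 × 14.007 = 14.007
  O: 4 × 15.999 = 63.996
Sum: 9×12.011 + 1×18.998 + 4×1.008 + 1×14.007 + 4×15.999 = 209.132 → 209.13 g/mol.

209.13 g/mol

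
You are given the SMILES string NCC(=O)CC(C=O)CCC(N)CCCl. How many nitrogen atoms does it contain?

Scan the SMILES for N atoms (remember two-letter symbols like Cl and Br are single atoms).
Nitrogen count: 2.

2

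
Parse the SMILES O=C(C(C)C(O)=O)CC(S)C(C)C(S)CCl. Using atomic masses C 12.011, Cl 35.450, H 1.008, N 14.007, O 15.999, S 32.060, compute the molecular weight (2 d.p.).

First, the molecular formula is C10H17ClO3S2 (counting implicit H from valence).
  C: 10 × 12.011 = 120.110
  Cl: 1 × 35.450 = 35.450
  H: 17 × 1.008 = 17.136
  O: 3 × 15.999 = 47.997
  S: 2 × 32.060 = 64.120
Sum: 10×12.011 + 1×35.450 + 17×1.008 + 3×15.999 + 2×32.060 = 284.813 → 284.81 g/mol.

284.81 g/mol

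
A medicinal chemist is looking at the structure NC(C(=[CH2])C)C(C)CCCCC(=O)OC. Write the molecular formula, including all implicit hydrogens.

Walk through each heavy atom and fill implicit hydrogens from standard valence (C 4, N 3, O 2, S 2, halogen 1):
  atom 1: N, bond orders sum to 1 (valence 3) → 2 H
  atom 2: C, bond orders sum to 3 (valence 4) → 1 H
  atom 3: C, bond orders sum to 4 (valence 4) → 0 H
  atom 4: C with explicit H count 2
  atom 5: C, bond orders sum to 1 (valence 4) → 3 H
  atom 6: C, bond orders sum to 3 (valence 4) → 1 H
  atom 7: C, bond orders sum to 1 (valence 4) → 3 H
  atom 8: C, bond orders sum to 2 (valence 4) → 2 H
  atom 9: C, bond orders sum to 2 (valence 4) → 2 H
  atom 10: C, bond orders sum to 2 (valence 4) → 2 H
  atom 11: C, bond orders sum to 2 (valence 4) → 2 H
  atom 12: C, bond orders sum to 4 (valence 4) → 0 H
  atom 13: O, bond orders sum to 2 (valence 2) → 0 H
  atom 14: O, bond orders sum to 2 (valence 2) → 0 H
  atom 15: C, bond orders sum to 1 (valence 4) → 3 H
Totals → C:12, H:23, N:1, O:2.
In Hill order: C12H23NO2.

C12H23NO2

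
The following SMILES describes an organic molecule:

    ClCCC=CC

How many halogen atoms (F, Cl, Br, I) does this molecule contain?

1

Halogen atoms appear at heavy-atom position 1 (1×Cl).
Other groups present: 1 alkene.
Halogen count: 1.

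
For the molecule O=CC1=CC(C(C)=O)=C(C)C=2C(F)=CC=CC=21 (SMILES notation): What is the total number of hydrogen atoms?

Walk through each heavy atom and fill implicit hydrogens from standard valence (C 4, N 3, O 2, S 2, halogen 1):
  atom 1: O, bond orders sum to 2 (valence 2) → 0 H
  atom 2: C, bond orders sum to 3 (valence 4) → 1 H
  atom 3: C, bond orders sum to 4 (valence 4) → 0 H
  atom 4: C, bond orders sum to 3 (valence 4) → 1 H
  atom 5: C, bond orders sum to 4 (valence 4) → 0 H
  atom 6: C, bond orders sum to 4 (valence 4) → 0 H
  atom 7: C, bond orders sum to 1 (valence 4) → 3 H
  atom 8: O, bond orders sum to 2 (valence 2) → 0 H
  atom 9: C, bond orders sum to 4 (valence 4) → 0 H
  atom 10: C, bond orders sum to 1 (valence 4) → 3 H
  atom 11: C, bond orders sum to 4 (valence 4) → 0 H
  atom 12: C, bond orders sum to 4 (valence 4) → 0 H
  atom 13: F (halogen, monovalent) → 0 H
  atom 14: C, bond orders sum to 3 (valence 4) → 1 H
  atom 15: C, bond orders sum to 3 (valence 4) → 1 H
  atom 16: C, bond orders sum to 3 (valence 4) → 1 H
  atom 17: C, bond orders sum to 4 (valence 4) → 0 H
Total hydrogens: 11.

11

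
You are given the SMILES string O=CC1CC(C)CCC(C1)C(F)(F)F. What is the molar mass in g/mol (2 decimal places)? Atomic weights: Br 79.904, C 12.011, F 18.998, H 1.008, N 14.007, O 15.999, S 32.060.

208.22 g/mol

First, the molecular formula is C10H15F3O (counting implicit H from valence).
  C: 10 × 12.011 = 120.110
  F: 3 × 18.998 = 56.994
  H: 15 × 1.008 = 15.120
  O: 1 × 15.999 = 15.999
Sum: 10×12.011 + 3×18.998 + 15×1.008 + 1×15.999 = 208.223 → 208.22 g/mol.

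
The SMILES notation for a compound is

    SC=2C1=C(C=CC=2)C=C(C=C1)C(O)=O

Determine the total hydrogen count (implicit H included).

8

Walk through each heavy atom and fill implicit hydrogens from standard valence (C 4, N 3, O 2, S 2, halogen 1):
  atom 1: S, bond orders sum to 1 (valence 2) → 1 H
  atom 2: C, bond orders sum to 4 (valence 4) → 0 H
  atom 3: C, bond orders sum to 4 (valence 4) → 0 H
  atom 4: C, bond orders sum to 4 (valence 4) → 0 H
  atom 5: C, bond orders sum to 3 (valence 4) → 1 H
  atom 6: C, bond orders sum to 3 (valence 4) → 1 H
  atom 7: C, bond orders sum to 3 (valence 4) → 1 H
  atom 8: C, bond orders sum to 3 (valence 4) → 1 H
  atom 9: C, bond orders sum to 4 (valence 4) → 0 H
  atom 10: C, bond orders sum to 3 (valence 4) → 1 H
  atom 11: C, bond orders sum to 3 (valence 4) → 1 H
  atom 12: C, bond orders sum to 4 (valence 4) → 0 H
  atom 13: O, bond orders sum to 1 (valence 2) → 1 H
  atom 14: O, bond orders sum to 2 (valence 2) → 0 H
Total hydrogens: 8.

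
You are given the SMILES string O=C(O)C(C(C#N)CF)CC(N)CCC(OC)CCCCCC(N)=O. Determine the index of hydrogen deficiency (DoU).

4

Degree of unsaturation = (number of rings) + (number of π bonds).
Ring closures in the SMILES: 0.
π bonds: 2 double bonds (each 1 DoU), 1 triple bond (each 2 DoU) → 4 DoU from unsaturation.
Total DoU = 0 + 4 = 4.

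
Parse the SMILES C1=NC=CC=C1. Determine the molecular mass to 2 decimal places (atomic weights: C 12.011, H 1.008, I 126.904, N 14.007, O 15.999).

79.10 g/mol

First, the molecular formula is C5H5N (counting implicit H from valence).
  C: 5 × 12.011 = 60.055
  H: 5 × 1.008 = 5.040
  N: 1 × 14.007 = 14.007
Sum: 5×12.011 + 5×1.008 + 1×14.007 = 79.102 → 79.10 g/mol.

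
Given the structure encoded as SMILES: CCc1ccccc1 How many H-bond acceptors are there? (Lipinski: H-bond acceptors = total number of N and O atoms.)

0

N atoms: 0; O atoms: 0.
Lipinski HBA = 0 + 0 = 0.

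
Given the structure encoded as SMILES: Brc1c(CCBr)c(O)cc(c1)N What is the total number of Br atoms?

Scan the SMILES for Br atoms (remember two-letter symbols like Cl and Br are single atoms).
Bromine count: 2.

2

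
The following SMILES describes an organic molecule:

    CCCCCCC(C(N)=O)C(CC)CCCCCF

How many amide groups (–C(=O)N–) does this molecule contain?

1

The amide motif appears at heavy-atom position 8 in the SMILES.
Amide count: 1.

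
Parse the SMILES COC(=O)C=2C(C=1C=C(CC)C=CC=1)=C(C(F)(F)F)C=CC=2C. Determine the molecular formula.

C18H17F3O2

Walk through each heavy atom and fill implicit hydrogens from standard valence (C 4, N 3, O 2, S 2, halogen 1):
  atom 1: C, bond orders sum to 1 (valence 4) → 3 H
  atom 2: O, bond orders sum to 2 (valence 2) → 0 H
  atom 3: C, bond orders sum to 4 (valence 4) → 0 H
  atom 4: O, bond orders sum to 2 (valence 2) → 0 H
  atom 5: C, bond orders sum to 4 (valence 4) → 0 H
  atom 6: C, bond orders sum to 4 (valence 4) → 0 H
  atom 7: C, bond orders sum to 4 (valence 4) → 0 H
  atom 8: C, bond orders sum to 3 (valence 4) → 1 H
  atom 9: C, bond orders sum to 4 (valence 4) → 0 H
  atom 10: C, bond orders sum to 2 (valence 4) → 2 H
  atom 11: C, bond orders sum to 1 (valence 4) → 3 H
  atom 12: C, bond orders sum to 3 (valence 4) → 1 H
  atom 13: C, bond orders sum to 3 (valence 4) → 1 H
  atom 14: C, bond orders sum to 3 (valence 4) → 1 H
  atom 15: C, bond orders sum to 4 (valence 4) → 0 H
  atom 16: C, bond orders sum to 4 (valence 4) → 0 H
  atom 17: F (halogen, monovalent) → 0 H
  atom 18: F (halogen, monovalent) → 0 H
  atom 19: F (halogen, monovalent) → 0 H
  atom 20: C, bond orders sum to 3 (valence 4) → 1 H
  atom 21: C, bond orders sum to 3 (valence 4) → 1 H
  atom 22: C, bond orders sum to 4 (valence 4) → 0 H
  atom 23: C, bond orders sum to 1 (valence 4) → 3 H
Totals → C:18, H:17, F:3, O:2.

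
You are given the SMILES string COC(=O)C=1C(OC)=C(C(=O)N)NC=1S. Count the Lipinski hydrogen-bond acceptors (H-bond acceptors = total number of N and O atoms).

6

N atoms: 2; O atoms: 4.
Lipinski HBA = 2 + 4 = 6.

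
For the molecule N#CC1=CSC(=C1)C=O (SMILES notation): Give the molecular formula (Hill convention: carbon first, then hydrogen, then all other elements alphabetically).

Walk through each heavy atom and fill implicit hydrogens from standard valence (C 4, N 3, O 2, S 2, halogen 1):
  atom 1: N, bond orders sum to 3 (valence 3) → 0 H
  atom 2: C, bond orders sum to 4 (valence 4) → 0 H
  atom 3: C, bond orders sum to 4 (valence 4) → 0 H
  atom 4: C, bond orders sum to 3 (valence 4) → 1 H
  atom 5: S, bond orders sum to 2 (valence 2) → 0 H
  atom 6: C, bond orders sum to 4 (valence 4) → 0 H
  atom 7: C, bond orders sum to 3 (valence 4) → 1 H
  atom 8: C, bond orders sum to 3 (valence 4) → 1 H
  atom 9: O, bond orders sum to 2 (valence 2) → 0 H
Totals → C:6, H:3, N:1, O:1, S:1.
In Hill order: C6H3NOS.

C6H3NOS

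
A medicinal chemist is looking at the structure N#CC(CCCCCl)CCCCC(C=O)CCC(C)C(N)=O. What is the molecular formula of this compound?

Walk through each heavy atom and fill implicit hydrogens from standard valence (C 4, N 3, O 2, S 2, halogen 1):
  atom 1: N, bond orders sum to 3 (valence 3) → 0 H
  atom 2: C, bond orders sum to 4 (valence 4) → 0 H
  atom 3: C, bond orders sum to 3 (valence 4) → 1 H
  atom 4: C, bond orders sum to 2 (valence 4) → 2 H
  atom 5: C, bond orders sum to 2 (valence 4) → 2 H
  atom 6: C, bond orders sum to 2 (valence 4) → 2 H
  atom 7: C, bond orders sum to 2 (valence 4) → 2 H
  atom 8: Cl (halogen, monovalent) → 0 H
  atom 9: C, bond orders sum to 2 (valence 4) → 2 H
  atom 10: C, bond orders sum to 2 (valence 4) → 2 H
  atom 11: C, bond orders sum to 2 (valence 4) → 2 H
  atom 12: C, bond orders sum to 2 (valence 4) → 2 H
  atom 13: C, bond orders sum to 3 (valence 4) → 1 H
  atom 14: C, bond orders sum to 3 (valence 4) → 1 H
  atom 15: O, bond orders sum to 2 (valence 2) → 0 H
  atom 16: C, bond orders sum to 2 (valence 4) → 2 H
  atom 17: C, bond orders sum to 2 (valence 4) → 2 H
  atom 18: C, bond orders sum to 3 (valence 4) → 1 H
  atom 19: C, bond orders sum to 1 (valence 4) → 3 H
  atom 20: C, bond orders sum to 4 (valence 4) → 0 H
  atom 21: N, bond orders sum to 1 (valence 3) → 2 H
  atom 22: O, bond orders sum to 2 (valence 2) → 0 H
Totals → C:17, H:29, Cl:1, N:2, O:2.
In Hill order: C17H29ClN2O2.

C17H29ClN2O2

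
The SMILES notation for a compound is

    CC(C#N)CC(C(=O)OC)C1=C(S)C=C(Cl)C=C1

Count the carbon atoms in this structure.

13

Count every carbon token in the SMILES (each C, including those in ring-closure positions and inside branches).
Carbon count: 13.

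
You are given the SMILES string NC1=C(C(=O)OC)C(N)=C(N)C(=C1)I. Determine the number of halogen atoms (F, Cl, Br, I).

1

Halogen atoms appear at heavy-atom position 14 (1×I).
Other groups present: 1 ester, 3 primary amine.
Halogen count: 1.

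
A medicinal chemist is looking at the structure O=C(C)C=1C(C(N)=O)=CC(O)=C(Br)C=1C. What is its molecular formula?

Walk through each heavy atom and fill implicit hydrogens from standard valence (C 4, N 3, O 2, S 2, halogen 1):
  atom 1: O, bond orders sum to 2 (valence 2) → 0 H
  atom 2: C, bond orders sum to 4 (valence 4) → 0 H
  atom 3: C, bond orders sum to 1 (valence 4) → 3 H
  atom 4: C, bond orders sum to 4 (valence 4) → 0 H
  atom 5: C, bond orders sum to 4 (valence 4) → 0 H
  atom 6: C, bond orders sum to 4 (valence 4) → 0 H
  atom 7: N, bond orders sum to 1 (valence 3) → 2 H
  atom 8: O, bond orders sum to 2 (valence 2) → 0 H
  atom 9: C, bond orders sum to 3 (valence 4) → 1 H
  atom 10: C, bond orders sum to 4 (valence 4) → 0 H
  atom 11: O, bond orders sum to 1 (valence 2) → 1 H
  atom 12: C, bond orders sum to 4 (valence 4) → 0 H
  atom 13: Br (halogen, monovalent) → 0 H
  atom 14: C, bond orders sum to 4 (valence 4) → 0 H
  atom 15: C, bond orders sum to 1 (valence 4) → 3 H
Totals → C:10, H:10, Br:1, N:1, O:3.
In Hill order: C10H10BrNO3.

C10H10BrNO3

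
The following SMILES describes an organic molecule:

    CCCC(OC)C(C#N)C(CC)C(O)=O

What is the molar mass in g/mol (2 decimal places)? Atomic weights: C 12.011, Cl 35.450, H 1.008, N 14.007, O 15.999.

First, the molecular formula is C11H19NO3 (counting implicit H from valence).
  C: 11 × 12.011 = 132.121
  H: 19 × 1.008 = 19.152
  N: 1 × 14.007 = 14.007
  O: 3 × 15.999 = 47.997
Sum: 11×12.011 + 19×1.008 + 1×14.007 + 3×15.999 = 213.277 → 213.28 g/mol.

213.28 g/mol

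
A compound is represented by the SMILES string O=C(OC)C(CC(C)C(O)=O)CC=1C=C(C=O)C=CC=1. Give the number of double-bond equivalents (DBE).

Degree of unsaturation = (number of rings) + (number of π bonds).
Ring closures in the SMILES: 1.
π bonds: 6 double bonds (each 1 DoU) → 6 DoU from unsaturation.
Total DoU = 1 + 6 = 7.

7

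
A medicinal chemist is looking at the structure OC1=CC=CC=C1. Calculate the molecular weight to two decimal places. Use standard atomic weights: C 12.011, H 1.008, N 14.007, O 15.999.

First, the molecular formula is C6H6O (counting implicit H from valence).
  C: 6 × 12.011 = 72.066
  H: 6 × 1.008 = 6.048
  O: 1 × 15.999 = 15.999
Sum: 6×12.011 + 6×1.008 + 1×15.999 = 94.113 → 94.11 g/mol.

94.11 g/mol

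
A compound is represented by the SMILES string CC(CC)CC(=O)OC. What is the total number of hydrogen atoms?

14

Walk through each heavy atom and fill implicit hydrogens from standard valence (C 4, N 3, O 2, S 2, halogen 1):
  atom 1: C, bond orders sum to 1 (valence 4) → 3 H
  atom 2: C, bond orders sum to 3 (valence 4) → 1 H
  atom 3: C, bond orders sum to 2 (valence 4) → 2 H
  atom 4: C, bond orders sum to 1 (valence 4) → 3 H
  atom 5: C, bond orders sum to 2 (valence 4) → 2 H
  atom 6: C, bond orders sum to 4 (valence 4) → 0 H
  atom 7: O, bond orders sum to 2 (valence 2) → 0 H
  atom 8: O, bond orders sum to 2 (valence 2) → 0 H
  atom 9: C, bond orders sum to 1 (valence 4) → 3 H
Total hydrogens: 14.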